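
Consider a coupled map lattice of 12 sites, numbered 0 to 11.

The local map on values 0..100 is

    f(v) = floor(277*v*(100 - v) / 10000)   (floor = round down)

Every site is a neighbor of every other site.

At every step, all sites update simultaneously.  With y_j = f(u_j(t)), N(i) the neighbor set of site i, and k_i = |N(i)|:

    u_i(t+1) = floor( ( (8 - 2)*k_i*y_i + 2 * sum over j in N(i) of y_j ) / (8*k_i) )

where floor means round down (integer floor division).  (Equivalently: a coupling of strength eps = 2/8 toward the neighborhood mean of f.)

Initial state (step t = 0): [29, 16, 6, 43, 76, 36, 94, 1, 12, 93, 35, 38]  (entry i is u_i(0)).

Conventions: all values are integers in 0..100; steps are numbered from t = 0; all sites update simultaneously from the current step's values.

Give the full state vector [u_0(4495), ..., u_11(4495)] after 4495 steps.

Answer: [64, 64, 64, 64, 64, 64, 64, 64, 64, 64, 64, 64]
Key observation: The state at step 6, [63, 63, 63, 63, 63, 63, 63, 63, 63, 63, 63, 63], reappears at step 8: the system is in a cycle of period 2 from step 6 on.  Therefore the state at step 4495 equals the state at step 6 + ((4495 - 6) mod 2) = 7, which is [64, 64, 64, 64, 64, 64, 64, 64, 64, 64, 64, 64].

Derivation:
t=0: [29, 16, 6, 43, 76, 36, 94, 1, 12, 93, 35, 38]
t=1: [52, 37, 21, 59, 47, 56, 21, 12, 32, 24, 56, 58]
t=2: [66, 62, 48, 64, 66, 65, 48, 37, 59, 52, 65, 64]
t=3: [62, 64, 67, 63, 62, 63, 67, 64, 66, 67, 63, 63]
t=4: [64, 63, 61, 63, 64, 63, 61, 63, 62, 61, 63, 63]
t=5: [63, 64, 64, 64, 63, 64, 64, 64, 64, 64, 64, 64]
t=6: [63, 63, 63, 63, 63, 63, 63, 63, 63, 63, 63, 63]
t=7: [64, 64, 64, 64, 64, 64, 64, 64, 64, 64, 64, 64]
t=8: [63, 63, 63, 63, 63, 63, 63, 63, 63, 63, 63, 63]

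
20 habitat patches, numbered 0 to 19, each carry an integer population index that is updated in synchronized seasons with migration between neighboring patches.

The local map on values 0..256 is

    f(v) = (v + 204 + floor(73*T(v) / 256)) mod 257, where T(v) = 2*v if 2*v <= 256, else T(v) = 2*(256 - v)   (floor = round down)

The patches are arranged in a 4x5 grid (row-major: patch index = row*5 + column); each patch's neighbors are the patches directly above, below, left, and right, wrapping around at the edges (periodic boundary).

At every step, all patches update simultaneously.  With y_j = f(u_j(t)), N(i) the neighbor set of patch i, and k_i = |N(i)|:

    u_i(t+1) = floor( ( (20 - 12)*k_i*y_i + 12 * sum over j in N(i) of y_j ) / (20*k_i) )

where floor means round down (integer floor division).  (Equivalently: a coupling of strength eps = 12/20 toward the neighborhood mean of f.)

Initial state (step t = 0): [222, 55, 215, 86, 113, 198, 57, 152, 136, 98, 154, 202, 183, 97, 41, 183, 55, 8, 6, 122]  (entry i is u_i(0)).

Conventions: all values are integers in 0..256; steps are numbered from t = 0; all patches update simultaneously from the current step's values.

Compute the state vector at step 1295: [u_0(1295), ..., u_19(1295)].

Answer: [162, 162, 162, 162, 162, 162, 162, 162, 162, 162, 162, 162, 162, 162, 162, 162, 162, 162, 162, 162]
Key observation: The state at step 8, [162, 162, 162, 162, 162, 162, 162, 162, 162, 162, 162, 162, 162, 162, 162, 162, 162, 162, 162, 162], reappears at step 9: the system is in a cycle of period 1 from step 8 on.  Therefore the state at step 1295 equals the state at step 8 + ((1295 - 8) mod 1) = 8, which is [162, 162, 162, 162, 162, 162, 162, 162, 162, 162, 162, 162, 162, 162, 162, 162, 162, 162, 162, 162].

Derivation:
t=0: [222, 55, 215, 86, 113, 198, 57, 152, 136, 98, 154, 202, 183, 97, 41, 183, 55, 8, 6, 122]
t=1: [151, 79, 147, 133, 125, 143, 96, 144, 126, 109, 144, 131, 166, 121, 78, 146, 103, 176, 165, 133]
t=2: [141, 106, 143, 150, 143, 140, 118, 145, 141, 123, 140, 138, 156, 135, 111, 147, 124, 155, 155, 139]
t=3: [147, 132, 149, 155, 151, 147, 138, 151, 151, 143, 148, 148, 156, 149, 137, 152, 143, 155, 156, 149]
t=4: [155, 152, 156, 158, 156, 155, 153, 156, 156, 154, 155, 155, 158, 157, 154, 156, 154, 158, 158, 156]
t=5: [159, 158, 159, 160, 159, 158, 158, 159, 159, 159, 159, 159, 159, 159, 159, 159, 159, 159, 160, 159]
t=6: [160, 160, 160, 161, 161, 160, 160, 160, 161, 160, 160, 160, 161, 161, 161, 161, 160, 161, 161, 161]
t=7: [161, 161, 161, 161, 161, 161, 161, 161, 161, 161, 161, 161, 161, 162, 161, 161, 161, 161, 162, 162]
t=8: [162, 162, 162, 162, 162, 162, 162, 162, 162, 162, 162, 162, 162, 162, 162, 162, 162, 162, 162, 162]
t=9: [162, 162, 162, 162, 162, 162, 162, 162, 162, 162, 162, 162, 162, 162, 162, 162, 162, 162, 162, 162]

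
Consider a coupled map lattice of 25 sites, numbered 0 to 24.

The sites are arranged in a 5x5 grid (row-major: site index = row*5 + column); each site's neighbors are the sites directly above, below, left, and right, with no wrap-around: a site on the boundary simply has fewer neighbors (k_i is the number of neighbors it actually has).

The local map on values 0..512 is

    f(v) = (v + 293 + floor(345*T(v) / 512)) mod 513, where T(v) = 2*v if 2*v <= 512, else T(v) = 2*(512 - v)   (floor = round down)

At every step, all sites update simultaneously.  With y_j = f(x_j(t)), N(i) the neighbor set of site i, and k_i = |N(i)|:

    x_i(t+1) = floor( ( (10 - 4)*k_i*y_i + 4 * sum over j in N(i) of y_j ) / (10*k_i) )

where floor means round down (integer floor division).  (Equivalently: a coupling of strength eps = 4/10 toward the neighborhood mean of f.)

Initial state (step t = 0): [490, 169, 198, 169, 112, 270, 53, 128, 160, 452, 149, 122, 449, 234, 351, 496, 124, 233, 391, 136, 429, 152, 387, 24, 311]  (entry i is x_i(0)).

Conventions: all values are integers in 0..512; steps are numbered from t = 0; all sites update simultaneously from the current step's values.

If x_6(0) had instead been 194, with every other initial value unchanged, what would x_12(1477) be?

Answer: x_12(1477) = 348
Key observation: The state at step 8, [349, 349, 348, 348, 348, 349, 349, 349, 348, 348, 349, 349, 349, 349, 348, 349, 349, 349, 348, 348, 349, 349, 349, 348, 348], reappears at step 10: the system is in a cycle of period 2 from step 8 on.  Therefore the state at step 1477 equals the state at step 8 + ((1477 - 8) mod 2) = 9, which is [348, 348, 348, 349, 349, 348, 348, 348, 348, 349, 348, 348, 348, 348, 348, 348, 348, 348, 348, 349, 348, 348, 348, 348, 349].

Derivation:
t=0: [490, 169, 198, 169, 112, 270, 194, 128, 160, 452, 149, 122, 449, 234, 351, 496, 124, 233, 391, 136, 429, 152, 387, 24, 311]
t=1: [289, 209, 204, 164, 122, 314, 210, 142, 182, 259, 175, 114, 268, 312, 306, 247, 125, 301, 310, 198, 278, 178, 309, 346, 306]
t=2: [347, 282, 227, 169, 148, 326, 242, 179, 226, 312, 216, 119, 314, 347, 349, 300, 140, 336, 349, 291, 335, 225, 338, 354, 336]
t=3: [354, 357, 286, 205, 183, 344, 307, 253, 294, 321, 276, 145, 312, 346, 352, 318, 173, 328, 350, 360, 346, 293, 345, 348, 354]
t=4: [346, 350, 352, 282, 249, 354, 336, 369, 354, 337, 334, 200, 336, 351, 348, 336, 231, 337, 348, 345, 354, 338, 352, 348, 346]
t=5: [348, 348, 349, 363, 363, 348, 340, 344, 348, 352, 338, 287, 340, 347, 349, 347, 323, 348, 349, 349, 348, 346, 348, 348, 349]
t=6: [349, 349, 347, 344, 343, 349, 352, 349, 348, 346, 353, 363, 352, 349, 348, 350, 355, 349, 348, 348, 349, 350, 349, 348, 348]
t=7: [348, 348, 348, 349, 349, 347, 346, 348, 348, 349, 346, 344, 346, 348, 348, 347, 346, 347, 348, 349, 348, 347, 348, 348, 349]
t=8: [349, 349, 348, 348, 348, 349, 349, 349, 348, 348, 349, 349, 349, 349, 348, 349, 349, 349, 348, 348, 349, 349, 349, 348, 348]
t=9: [348, 348, 348, 349, 349, 348, 348, 348, 348, 349, 348, 348, 348, 348, 348, 348, 348, 348, 348, 349, 348, 348, 348, 348, 349]
t=10: [349, 349, 348, 348, 348, 349, 349, 349, 348, 348, 349, 349, 349, 349, 348, 349, 349, 349, 348, 348, 349, 349, 349, 348, 348]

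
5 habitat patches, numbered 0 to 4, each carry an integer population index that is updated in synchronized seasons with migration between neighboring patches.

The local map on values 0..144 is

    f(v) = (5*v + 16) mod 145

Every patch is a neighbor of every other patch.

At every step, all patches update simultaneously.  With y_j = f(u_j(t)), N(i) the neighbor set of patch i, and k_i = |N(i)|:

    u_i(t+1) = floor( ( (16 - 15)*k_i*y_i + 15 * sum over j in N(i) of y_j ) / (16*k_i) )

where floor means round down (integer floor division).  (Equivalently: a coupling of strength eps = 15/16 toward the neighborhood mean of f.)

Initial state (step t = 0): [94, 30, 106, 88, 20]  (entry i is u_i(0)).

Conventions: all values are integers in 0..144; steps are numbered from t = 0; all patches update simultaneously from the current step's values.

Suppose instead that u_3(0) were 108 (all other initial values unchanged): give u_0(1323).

Simulating step by step:
t=0: [94, 30, 106, 108, 20]
t=1: [89, 94, 79, 77, 78]
t=2: [95, 90, 78, 80, 79]
t=3: [95, 100, 85, 83, 84]
t=4: [57, 52, 65, 42, 66]
t=5: [75, 54, 68, 63, 67]
t=6: [78, 71, 84, 89, 85]
t=7: [33, 39, 53, 49, 52]
t=8: [107, 102, 90, 93, 91]
t=9: [55, 59, 69, 67, 68]
t=10: [51, 47, 39, 41, 40]
t=11: [82, 86, 92, 91, 92]
t=12: [38, 60, 55, 55, 55]
t=13: [10, 16, 20, 20, 20]
t=14: [108, 103, 99, 99, 99]
t=15: [83, 87, 91, 91, 91]
t=16: [37, 59, 55, 55, 55]
t=17: [9, 15, 18, 18, 18]
t=18: [99, 94, 91, 91, 91]
t=19: [42, 46, 48, 48, 48]
t=20: [106, 103, 101, 101, 101]
t=21: [89, 92, 94, 94, 94]
t=22: [47, 44, 42, 42, 42]
t=23: [84, 87, 89, 89, 89]
t=24: [22, 19, 17, 17, 17]
t=25: [104, 107, 109, 109, 109]
t=26: [122, 119, 117, 117, 117]
t=27: [24, 27, 29, 29, 29]
t=28: [21, 43, 41, 41, 41]
t=29: [81, 87, 88, 88, 88]
t=30: [26, 46, 45, 45, 45]
t=31: [91, 74, 74, 74, 74]
t=32: [92, 81, 81, 81, 81]
t=33: [125, 109, 109, 109, 109]
t=34: [121, 110, 110, 110, 110]
t=35: [125, 109, 109, 109, 109]

Answer: u_0(1323) = 125
Key observation: The state at step 33, [125, 109, 109, 109, 109], reappears at step 35: the system is in a cycle of period 2 from step 33 on.  Therefore the state at step 1323 equals the state at step 33 + ((1323 - 33) mod 2) = 33, which is [125, 109, 109, 109, 109].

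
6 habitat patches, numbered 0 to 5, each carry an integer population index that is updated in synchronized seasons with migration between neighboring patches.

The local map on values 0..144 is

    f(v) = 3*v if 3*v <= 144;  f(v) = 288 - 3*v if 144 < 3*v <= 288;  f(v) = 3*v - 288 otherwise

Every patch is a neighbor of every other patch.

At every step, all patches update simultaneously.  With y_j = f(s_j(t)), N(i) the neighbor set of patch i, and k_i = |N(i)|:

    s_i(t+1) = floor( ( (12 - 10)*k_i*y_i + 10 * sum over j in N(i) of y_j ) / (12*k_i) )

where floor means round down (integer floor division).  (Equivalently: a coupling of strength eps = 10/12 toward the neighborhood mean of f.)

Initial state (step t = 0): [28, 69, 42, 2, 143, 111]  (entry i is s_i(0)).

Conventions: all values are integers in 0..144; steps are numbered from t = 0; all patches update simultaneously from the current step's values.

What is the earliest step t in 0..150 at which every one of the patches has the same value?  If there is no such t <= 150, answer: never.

Answer: 1
Key observation: Synchronization is absorbing here: once all patches are equal they stay equal, and step 1 is the first all-equal step.

Derivation:
t=0: [28, 69, 42, 2, 143, 111]  (not all equal)
t=1: [80, 80, 80, 80, 80, 80]  (all equal)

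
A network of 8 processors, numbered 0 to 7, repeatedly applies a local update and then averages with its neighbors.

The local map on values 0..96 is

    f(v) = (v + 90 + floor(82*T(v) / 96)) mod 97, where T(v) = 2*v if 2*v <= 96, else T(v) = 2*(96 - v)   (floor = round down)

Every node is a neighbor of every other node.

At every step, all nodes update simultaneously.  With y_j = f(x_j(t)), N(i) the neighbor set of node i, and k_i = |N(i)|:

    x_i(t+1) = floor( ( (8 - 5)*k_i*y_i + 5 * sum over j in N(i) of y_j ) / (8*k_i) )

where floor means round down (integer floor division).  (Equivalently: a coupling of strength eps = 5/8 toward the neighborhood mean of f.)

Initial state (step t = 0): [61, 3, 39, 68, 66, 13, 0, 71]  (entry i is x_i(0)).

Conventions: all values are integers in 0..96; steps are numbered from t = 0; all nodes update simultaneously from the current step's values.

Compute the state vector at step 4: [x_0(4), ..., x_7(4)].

Simulating step by step:
t=0: [61, 3, 39, 68, 66, 13, 0, 71]
t=1: [19, 15, 15, 18, 18, 23, 40, 17]
t=2: [38, 35, 35, 37, 37, 41, 27, 37]
t=3: [82, 80, 80, 82, 82, 57, 74, 82]
t=4: [3, 4, 4, 3, 3, 8, 5, 3]

Answer: [3, 4, 4, 3, 3, 8, 5, 3]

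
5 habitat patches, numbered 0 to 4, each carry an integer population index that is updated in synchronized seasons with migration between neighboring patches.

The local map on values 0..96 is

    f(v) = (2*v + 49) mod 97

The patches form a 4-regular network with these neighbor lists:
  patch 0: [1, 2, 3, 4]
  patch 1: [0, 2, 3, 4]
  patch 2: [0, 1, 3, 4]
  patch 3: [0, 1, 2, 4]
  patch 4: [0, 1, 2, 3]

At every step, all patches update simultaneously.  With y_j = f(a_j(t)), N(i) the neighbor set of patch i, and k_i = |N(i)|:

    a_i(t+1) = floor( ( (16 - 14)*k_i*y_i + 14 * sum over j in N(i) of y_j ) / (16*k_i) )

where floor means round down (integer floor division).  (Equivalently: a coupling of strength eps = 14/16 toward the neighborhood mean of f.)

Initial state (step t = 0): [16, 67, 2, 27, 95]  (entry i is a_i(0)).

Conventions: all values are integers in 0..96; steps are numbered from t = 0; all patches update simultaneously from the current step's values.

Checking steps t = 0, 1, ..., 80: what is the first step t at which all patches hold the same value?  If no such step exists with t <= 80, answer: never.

Simulating step by step:
t=0: [16, 67, 2, 27, 95]  (not all equal)
t=1: [51, 51, 54, 58, 55]  (not all equal)
t=2: [60, 60, 59, 58, 59]  (not all equal)
t=3: [70, 70, 70, 70, 70]  (all equal)

Answer: 3
Key observation: Synchronization is absorbing here: once all patches are equal they stay equal, and step 3 is the first all-equal step.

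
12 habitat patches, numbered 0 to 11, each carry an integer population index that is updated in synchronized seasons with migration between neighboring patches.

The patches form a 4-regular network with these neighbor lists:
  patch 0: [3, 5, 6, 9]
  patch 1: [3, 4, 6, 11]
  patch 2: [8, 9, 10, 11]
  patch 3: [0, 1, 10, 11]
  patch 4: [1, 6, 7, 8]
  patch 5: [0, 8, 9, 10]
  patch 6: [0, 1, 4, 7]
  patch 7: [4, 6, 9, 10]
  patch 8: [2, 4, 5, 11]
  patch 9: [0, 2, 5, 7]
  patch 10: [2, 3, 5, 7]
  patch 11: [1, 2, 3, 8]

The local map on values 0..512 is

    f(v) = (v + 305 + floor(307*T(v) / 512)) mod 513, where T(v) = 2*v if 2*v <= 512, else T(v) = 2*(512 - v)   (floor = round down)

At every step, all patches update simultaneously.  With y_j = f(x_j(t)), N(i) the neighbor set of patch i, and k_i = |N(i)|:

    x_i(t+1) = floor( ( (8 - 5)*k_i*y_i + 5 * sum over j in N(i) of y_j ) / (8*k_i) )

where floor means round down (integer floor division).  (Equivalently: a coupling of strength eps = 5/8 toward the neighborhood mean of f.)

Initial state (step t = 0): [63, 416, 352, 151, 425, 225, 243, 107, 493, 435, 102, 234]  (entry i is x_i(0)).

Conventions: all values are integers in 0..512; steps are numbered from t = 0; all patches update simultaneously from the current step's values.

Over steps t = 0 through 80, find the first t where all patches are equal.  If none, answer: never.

Answer: 6
Key observation: Synchronization is absorbing here: once all patches are equal they stay equal, and step 6 is the first all-equal step.

Derivation:
t=0: [63, 416, 352, 151, 425, 225, 243, 107, 493, 435, 102, 234]  (not all equal)
t=1: [330, 289, 273, 216, 273, 276, 296, 163, 310, 290, 126, 284]  (not all equal)
t=2: [332, 335, 305, 272, 317, 303, 315, 230, 348, 316, 200, 335]  (not all equal)
t=3: [343, 341, 324, 326, 333, 324, 334, 308, 340, 335, 295, 341]  (not all equal)
t=4: [338, 338, 340, 340, 339, 340, 339, 342, 339, 340, 343, 338]  (not all equal)
t=5: [338, 338, 337, 337, 337, 337, 337, 337, 338, 337, 337, 338]  (not all equal)
t=6: [338, 338, 338, 338, 338, 338, 338, 338, 338, 338, 338, 338]  (all equal)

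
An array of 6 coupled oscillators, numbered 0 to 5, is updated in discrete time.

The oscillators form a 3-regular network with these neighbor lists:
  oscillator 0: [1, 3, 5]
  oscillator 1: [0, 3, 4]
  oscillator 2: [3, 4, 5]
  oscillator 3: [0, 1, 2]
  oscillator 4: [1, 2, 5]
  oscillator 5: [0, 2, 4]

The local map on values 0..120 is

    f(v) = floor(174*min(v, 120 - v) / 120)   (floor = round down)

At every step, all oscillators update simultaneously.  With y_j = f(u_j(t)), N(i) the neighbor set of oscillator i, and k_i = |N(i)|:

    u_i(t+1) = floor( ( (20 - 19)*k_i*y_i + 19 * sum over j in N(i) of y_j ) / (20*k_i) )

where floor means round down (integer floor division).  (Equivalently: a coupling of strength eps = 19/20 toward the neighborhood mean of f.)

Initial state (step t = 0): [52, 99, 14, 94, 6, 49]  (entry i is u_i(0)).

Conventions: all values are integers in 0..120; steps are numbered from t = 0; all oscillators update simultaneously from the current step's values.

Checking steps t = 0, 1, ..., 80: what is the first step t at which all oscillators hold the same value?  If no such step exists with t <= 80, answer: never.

Simulating step by step:
t=0: [52, 99, 14, 94, 6, 49]  (not all equal)
t=1: [47, 39, 37, 41, 38, 36]  (not all equal)
t=2: [56, 60, 55, 59, 53, 58]  (not all equal)
t=3: [85, 80, 81, 82, 82, 78]  (not all equal)
t=4: [57, 53, 56, 54, 57, 53]  (not all equal)
t=5: [76, 80, 78, 79, 77, 81]  (not all equal)
t=6: [57, 61, 59, 60, 58, 61]  (not all equal)
t=7: [85, 84, 85, 84, 84, 83]  (not all equal)
t=8: [52, 51, 52, 50, 51, 50]  (not all equal)
t=9: [72, 73, 72, 74, 73, 74]  (not all equal)
t=10: [66, 67, 66, 68, 67, 68]  (not all equal)
t=11: [75, 76, 75, 77, 76, 77]  (not all equal)
t=12: [62, 63, 62, 64, 63, 64]  (not all equal)
t=13: [81, 82, 81, 83, 82, 83]  (not all equal)
t=14: [53, 54, 53, 55, 54, 55]  (not all equal)
t=15: [78, 77, 78, 76, 77, 76]  (not all equal)
t=16: [62, 61, 62, 60, 61, 60]  (not all equal)
t=17: [86, 85, 86, 84, 85, 84]  (not all equal)
t=18: [51, 50, 51, 49, 50, 49]  (not all equal)
t=19: [71, 72, 71, 72, 72, 72]  (not all equal)
t=20: [69, 69, 69, 70, 69, 70]  (not all equal)
t=21: [72, 72, 72, 72, 72, 72]  (all equal)

Answer: 21
Key observation: Synchronization is absorbing here: once all oscillators are equal they stay equal, and step 21 is the first all-equal step.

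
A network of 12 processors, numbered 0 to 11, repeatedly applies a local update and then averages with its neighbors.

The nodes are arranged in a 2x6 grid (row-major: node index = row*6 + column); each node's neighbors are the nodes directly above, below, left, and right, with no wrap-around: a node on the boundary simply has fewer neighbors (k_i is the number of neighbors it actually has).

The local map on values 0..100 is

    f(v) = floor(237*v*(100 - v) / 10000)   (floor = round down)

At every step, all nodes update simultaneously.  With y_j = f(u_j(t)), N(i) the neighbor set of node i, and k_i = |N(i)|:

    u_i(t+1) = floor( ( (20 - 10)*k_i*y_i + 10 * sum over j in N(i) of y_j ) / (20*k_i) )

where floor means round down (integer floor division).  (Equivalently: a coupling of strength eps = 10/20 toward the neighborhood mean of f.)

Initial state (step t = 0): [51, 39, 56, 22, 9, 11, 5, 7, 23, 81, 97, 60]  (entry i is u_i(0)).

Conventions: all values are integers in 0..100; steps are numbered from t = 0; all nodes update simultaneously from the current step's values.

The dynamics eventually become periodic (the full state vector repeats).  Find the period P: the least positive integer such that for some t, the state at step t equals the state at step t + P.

Simulating step by step:
t=0: [51, 39, 56, 22, 9, 11, 5, 7, 23, 81, 97, 60]
t=1: [46, 50, 51, 38, 21, 30, 24, 25, 38, 32, 21, 35]
t=2: [54, 56, 57, 52, 43, 47, 47, 48, 53, 50, 43, 48]
t=3: [58, 58, 58, 58, 58, 58, 58, 58, 58, 58, 58, 58]
t=4: [57, 57, 57, 57, 57, 57, 57, 57, 57, 57, 57, 57]
t=5: [58, 58, 58, 58, 58, 58, 58, 58, 58, 58, 58, 58]

Answer: 2
Key observation: The state at step 3, [58, 58, 58, 58, 58, 58, 58, 58, 58, 58, 58, 58], reappears at step 5 — and no state repeats earlier — so the cycle the system enters has period 2.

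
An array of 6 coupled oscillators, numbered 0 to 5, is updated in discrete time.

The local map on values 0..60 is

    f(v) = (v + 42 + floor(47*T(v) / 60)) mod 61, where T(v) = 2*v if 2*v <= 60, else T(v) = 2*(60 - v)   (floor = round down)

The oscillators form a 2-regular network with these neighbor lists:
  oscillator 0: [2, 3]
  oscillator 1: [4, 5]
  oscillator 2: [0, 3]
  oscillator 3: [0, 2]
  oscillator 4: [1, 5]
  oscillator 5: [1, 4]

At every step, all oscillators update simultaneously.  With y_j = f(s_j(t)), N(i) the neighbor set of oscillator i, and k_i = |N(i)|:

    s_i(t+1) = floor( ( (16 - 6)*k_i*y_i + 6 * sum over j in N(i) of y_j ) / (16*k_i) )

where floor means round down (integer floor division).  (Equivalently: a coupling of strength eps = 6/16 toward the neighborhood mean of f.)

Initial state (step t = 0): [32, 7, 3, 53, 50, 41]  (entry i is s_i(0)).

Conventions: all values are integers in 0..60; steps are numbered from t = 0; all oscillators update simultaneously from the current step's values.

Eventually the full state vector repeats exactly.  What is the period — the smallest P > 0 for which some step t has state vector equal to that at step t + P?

Answer: 2
Key observation: The state at step 4, [47, 47, 47, 47, 47, 47], reappears at step 6 — and no state repeats earlier — so the cycle the system enters has period 2.

Derivation:
t=0: [32, 7, 3, 53, 50, 41]
t=1: [52, 55, 49, 47, 49, 51]
t=2: [45, 44, 46, 47, 46, 45]
t=3: [48, 49, 48, 48, 48, 49]
t=4: [47, 47, 47, 47, 47, 47]
t=5: [48, 48, 48, 48, 48, 48]
t=6: [47, 47, 47, 47, 47, 47]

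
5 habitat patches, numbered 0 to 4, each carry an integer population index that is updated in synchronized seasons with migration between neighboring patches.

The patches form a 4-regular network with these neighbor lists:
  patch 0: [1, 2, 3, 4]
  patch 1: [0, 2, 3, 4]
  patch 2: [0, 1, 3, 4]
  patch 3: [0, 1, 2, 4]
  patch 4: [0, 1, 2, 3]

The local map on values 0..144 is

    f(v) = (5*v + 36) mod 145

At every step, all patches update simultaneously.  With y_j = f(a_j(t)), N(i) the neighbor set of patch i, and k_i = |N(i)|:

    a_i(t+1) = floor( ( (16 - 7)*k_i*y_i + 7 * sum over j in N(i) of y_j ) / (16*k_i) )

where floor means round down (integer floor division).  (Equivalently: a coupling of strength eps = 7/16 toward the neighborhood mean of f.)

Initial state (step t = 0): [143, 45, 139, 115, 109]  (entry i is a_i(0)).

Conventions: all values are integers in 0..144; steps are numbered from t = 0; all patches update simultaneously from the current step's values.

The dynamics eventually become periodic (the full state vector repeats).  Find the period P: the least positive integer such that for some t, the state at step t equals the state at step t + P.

Simulating step by step:
t=0: [143, 45, 139, 115, 109]
t=1: [31, 72, 22, 33, 20]
t=2: [58, 85, 38, 63, 99]
t=3: [49, 44, 69, 60, 76]
t=4: [117, 106, 97, 76, 112]
t=5: [62, 103, 82, 100, 51]
t=6: [56, 83, 36, 76, 31]
t=7: [42, 38, 63, 88, 52]
t=8: [77, 68, 59, 50, 34]
t=9: [109, 89, 68, 114, 77]
t=10: [32, 52, 70, 43, 91]
t=11: [57, 37, 77, 82, 59]
t=12: [45, 66, 91, 36, 50]
t=13: [102, 84, 75, 82, 114]
t=14: [82, 41, 86, 36, 43]
t=15: [39, 77, 48, 66, 82]
t=16: [86, 106, 106, 82, 52]
t=17: [47, 93, 93, 38, 36]
t=18: [101, 74, 74, 81, 77]
t=19: [99, 104, 104, 54, 111]
t=20: [83, 94, 94, 47, 44]
t=21: [50, 75, 75, 100, 93]
t=22: [124, 114, 114, 105, 90]
t=23: [67, 45, 45, 90, 56]
t=24: [79, 95, 95, 65, 54]
t=25: [105, 76, 76, 73, 48]
t=26: [124, 124, 124, 118, 127]
t=27: [74, 74, 74, 60, 81]
t=28: [96, 96, 96, 64, 46]
t=29: [83, 83, 83, 76, 101]
t=30: [37, 37, 37, 87, 78]
t=31: [78, 78, 78, 60, 105]
t=32: [125, 125, 125, 84, 120]
t=33: [71, 71, 71, 44, 60]
t=34: [96, 96, 96, 100, 71]
t=35: [85, 85, 85, 94, 94]
t=36: [35, 35, 35, 56, 56]
t=37: [57, 57, 57, 39, 39]
t=38: [43, 43, 43, 67, 67]
t=39: [100, 100, 100, 89, 89]
t=40: [88, 88, 88, 64, 64]
t=41: [46, 46, 46, 57, 57]
t=42: [101, 101, 101, 60, 60]
t=43: [92, 92, 92, 65, 65]
t=44: [63, 63, 63, 67, 67]
t=45: [65, 65, 65, 74, 74]
t=46: [80, 80, 80, 101, 101]
t=47: [23, 23, 23, 71, 71]
t=48: [26, 26, 26, 69, 69]
t=49: [36, 36, 36, 68, 68]
t=50: [74, 74, 74, 81, 81]
t=51: [91, 91, 91, 42, 42]
t=52: [65, 65, 65, 86, 86]
t=53: [62, 62, 62, 44, 44]
t=54: [68, 68, 68, 92, 92]
t=55: [80, 80, 80, 69, 69]
t=56: [20, 20, 20, 61, 61]
t=57: [117, 117, 117, 78, 78]
t=58: [61, 61, 61, 104, 104]
t=59: [66, 66, 66, 98, 98]
t=60: [79, 79, 79, 86, 86]
t=61: [116, 116, 116, 67, 67]
t=62: [45, 45, 45, 66, 66]
t=63: [107, 107, 107, 89, 89]
t=64: [116, 116, 116, 75, 75]
t=65: [54, 54, 54, 93, 93]
t=66: [26, 26, 26, 49, 49]
t=67: [46, 46, 46, 98, 98]
t=68: [114, 114, 114, 100, 100]
t=69: [42, 42, 42, 76, 76]
t=70: [106, 106, 106, 117, 117]
t=71: [111, 111, 111, 70, 70]
t=72: [29, 29, 29, 68, 68]
t=73: [46, 46, 46, 69, 69]
t=74: [114, 114, 114, 100, 100]

Answer: 6
Key observation: The state at step 68, [114, 114, 114, 100, 100], reappears at step 74 — and no state repeats earlier — so the cycle the system enters has period 6.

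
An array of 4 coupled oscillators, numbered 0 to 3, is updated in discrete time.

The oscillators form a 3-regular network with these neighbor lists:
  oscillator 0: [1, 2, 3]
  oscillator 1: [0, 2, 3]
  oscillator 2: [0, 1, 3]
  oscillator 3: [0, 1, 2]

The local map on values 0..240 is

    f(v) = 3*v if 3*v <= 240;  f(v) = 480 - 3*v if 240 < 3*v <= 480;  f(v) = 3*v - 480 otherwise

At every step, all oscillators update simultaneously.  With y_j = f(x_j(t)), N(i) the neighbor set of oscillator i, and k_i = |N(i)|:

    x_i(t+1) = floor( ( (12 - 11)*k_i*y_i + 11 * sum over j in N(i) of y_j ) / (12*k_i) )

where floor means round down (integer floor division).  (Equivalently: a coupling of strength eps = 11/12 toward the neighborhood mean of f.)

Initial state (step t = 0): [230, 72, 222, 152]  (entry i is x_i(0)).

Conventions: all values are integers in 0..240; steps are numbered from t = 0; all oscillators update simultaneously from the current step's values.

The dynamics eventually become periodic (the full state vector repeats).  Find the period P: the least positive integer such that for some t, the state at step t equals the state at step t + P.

Simulating step by step:
t=0: [230, 72, 222, 152]
t=1: [147, 146, 153, 189]
t=2: [49, 48, 53, 38]
t=3: [139, 140, 137, 147]
t=4: [56, 57, 55, 61]
t=5: [172, 171, 173, 169]
t=6: [33, 33, 32, 35]
t=7: [99, 99, 100, 98]
t=8: [183, 183, 183, 182]
t=9: [68, 68, 68, 68]
t=10: [204, 204, 204, 204]
t=11: [132, 132, 132, 132]
t=12: [84, 84, 84, 84]
t=13: [228, 228, 228, 228]
t=14: [204, 204, 204, 204]

Answer: 4
Key observation: The state at step 10, [204, 204, 204, 204], reappears at step 14 — and no state repeats earlier — so the cycle the system enters has period 4.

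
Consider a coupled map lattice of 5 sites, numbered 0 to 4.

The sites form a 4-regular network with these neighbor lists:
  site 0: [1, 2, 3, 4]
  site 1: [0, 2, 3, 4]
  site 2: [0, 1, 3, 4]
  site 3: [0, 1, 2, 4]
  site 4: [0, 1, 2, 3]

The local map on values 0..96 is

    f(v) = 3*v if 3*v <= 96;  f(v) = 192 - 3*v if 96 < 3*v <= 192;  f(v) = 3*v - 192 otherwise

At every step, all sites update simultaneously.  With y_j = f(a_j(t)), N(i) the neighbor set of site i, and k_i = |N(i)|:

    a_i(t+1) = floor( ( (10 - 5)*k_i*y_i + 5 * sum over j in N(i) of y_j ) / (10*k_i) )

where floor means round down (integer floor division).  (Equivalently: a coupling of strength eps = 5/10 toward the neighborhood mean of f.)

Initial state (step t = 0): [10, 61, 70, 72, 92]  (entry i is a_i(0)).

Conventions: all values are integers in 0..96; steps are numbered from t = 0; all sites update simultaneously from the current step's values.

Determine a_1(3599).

Simulating step by step:
t=0: [10, 61, 70, 72, 92]
t=1: [31, 24, 27, 29, 52]
t=2: [81, 73, 76, 78, 59]
t=3: [40, 31, 34, 37, 27]
t=4: [79, 87, 85, 82, 82]
t=5: [52, 61, 59, 55, 55]
t=6: [27, 17, 19, 24, 24]
t=7: [72, 60, 63, 68, 68]
t=8: [16, 12, 9, 12, 12]
t=9: [40, 36, 33, 36, 36]
t=10: [79, 83, 87, 83, 83]
t=11: [52, 57, 61, 57, 57]
t=12: [27, 21, 16, 21, 21]
t=13: [70, 63, 57, 63, 63]
t=14: [12, 7, 13, 7, 7]
t=15: [30, 25, 31, 25, 25]
t=16: [84, 79, 85, 79, 79]
t=17: [54, 49, 55, 49, 49]
t=18: [35, 40, 34, 40, 40]
t=19: [81, 76, 82, 76, 76]
t=20: [45, 40, 46, 40, 40]
t=21: [62, 67, 61, 67, 67]
t=22: [7, 8, 8, 8, 8]
t=23: [22, 23, 23, 23, 23]
t=24: [67, 68, 68, 68, 68]
t=25: [10, 11, 11, 11, 11]
t=26: [31, 32, 32, 32, 32]
t=27: [94, 95, 95, 95, 95]
t=28: [91, 92, 92, 92, 92]
t=29: [82, 83, 83, 83, 83]
t=30: [55, 56, 56, 56, 56]
t=31: [25, 24, 24, 24, 24]
t=32: [73, 72, 72, 72, 72]
t=33: [25, 24, 24, 24, 24]

Answer: a_1(3599) = 24
Key observation: The state at step 31, [25, 24, 24, 24, 24], reappears at step 33: the system is in a cycle of period 2 from step 31 on.  Therefore the state at step 3599 equals the state at step 31 + ((3599 - 31) mod 2) = 31, which is [25, 24, 24, 24, 24].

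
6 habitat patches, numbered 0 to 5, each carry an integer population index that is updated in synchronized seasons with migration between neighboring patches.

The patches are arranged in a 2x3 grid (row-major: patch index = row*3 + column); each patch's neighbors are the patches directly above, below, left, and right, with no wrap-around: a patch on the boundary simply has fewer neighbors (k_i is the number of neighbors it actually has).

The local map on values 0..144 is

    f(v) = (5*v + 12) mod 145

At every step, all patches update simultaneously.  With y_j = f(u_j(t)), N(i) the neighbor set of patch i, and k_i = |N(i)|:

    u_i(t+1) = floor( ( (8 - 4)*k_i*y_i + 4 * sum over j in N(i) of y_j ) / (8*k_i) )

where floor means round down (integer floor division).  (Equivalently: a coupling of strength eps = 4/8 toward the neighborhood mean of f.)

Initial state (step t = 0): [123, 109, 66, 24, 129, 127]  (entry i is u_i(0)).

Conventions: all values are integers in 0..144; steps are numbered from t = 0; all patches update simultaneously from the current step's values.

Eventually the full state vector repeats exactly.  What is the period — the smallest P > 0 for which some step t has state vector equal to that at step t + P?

Answer: 14
Key observation: The state at step 73, [122, 122, 122, 122, 122, 122], reappears at step 87 — and no state repeats earlier — so the cycle the system enters has period 14.

Derivation:
t=0: [123, 109, 66, 24, 129, 127]
t=1: [87, 90, 73, 97, 92, 65]
t=2: [28, 36, 62, 43, 41, 54]
t=3: [35, 42, 62, 60, 80, 94]
t=4: [45, 71, 47, 52, 85, 62]
t=5: [97, 71, 78, 87, 40, 42]
t=6: [53, 78, 94, 38, 61, 83]
t=7: [108, 90, 85, 68, 64, 87]
t=8: [80, 40, 10, 70, 37, 17]
t=9: [95, 72, 72, 79, 65, 77]
t=10: [75, 71, 88, 83, 74, 85]
t=11: [102, 72, 28, 115, 82, 28]
t=12: [65, 78, 25, 58, 82, 38]
t=13: [54, 108, 110, 50, 96, 95]
t=14: [127, 112, 105, 107, 76, 72]
t=15: [95, 113, 105, 98, 106, 92]
t=16: [78, 114, 95, 73, 94, 70]
t=17: [78, 36, 44, 83, 50, 60]
t=18: [102, 76, 60, 125, 92, 62]
t=19: [83, 75, 44, 59, 50, 30]
t=20: [97, 105, 72, 72, 80, 59]
t=21: [77, 95, 70, 87, 94, 59]
t=22: [69, 63, 53, 44, 37, 38]
t=23: [64, 60, 89, 73, 56, 74]
t=24: [48, 22, 39, 54, 34, 52]
t=25: [118, 95, 93, 104, 82, 88]
t=26: [48, 58, 38, 87, 93, 52]
t=27: [59, 40, 63, 43, 46, 88]
t=28: [45, 58, 39, 69, 76, 42]
t=29: [65, 48, 53, 82, 77, 79]
t=30: [83, 101, 122, 104, 112, 118]
t=31: [113, 93, 47, 117, 102, 55]
t=32: [85, 76, 97, 65, 77, 118]
t=33: [38, 79, 62, 50, 82, 53]
t=34: [87, 95, 78, 105, 127, 107]
t=35: [44, 57, 97, 70, 77, 100]
t=36: [63, 46, 52, 84, 79, 80]
t=37: [78, 95, 118, 109, 118, 122]
t=38: [99, 52, 34, 94, 47, 32]
t=39: [79, 98, 57, 67, 84, 48]
t=40: [89, 77, 47, 93, 109, 90]
t=41: [48, 94, 84, 57, 90, 69]
t=42: [67, 69, 99, 37, 33, 75]
t=43: [58, 60, 77, 48, 52, 74]
t=44: [38, 52, 82, 88, 100, 104]
t=45: [64, 107, 122, 42, 78, 100]
t=46: [68, 88, 68, 77, 100, 77]
t=47: [62, 42, 62, 88, 77, 88]
t=48: [39, 67, 39, 43, 72, 43]
t=49: [65, 62, 65, 77, 77, 77]
t=50: [58, 49, 58, 92, 94, 92]
t=51: [43, 67, 43, 33, 54, 33]
t=52: [63, 78, 63, 70, 88, 70]
t=53: [64, 71, 64, 49, 51, 49]
t=54: [68, 72, 68, 97, 111, 97]
t=55: [67, 83, 67, 79, 100, 79]
t=56: [92, 100, 92, 92, 100, 92]
t=57: [47, 63, 47, 47, 63, 47]
t=58: [85, 58, 85, 85, 58, 85]
t=59: [4, 8, 4, 4, 8, 4]
t=60: [37, 45, 37, 37, 45, 37]
t=61: [62, 78, 62, 62, 78, 62]
t=62: [52, 85, 52, 52, 85, 52]
t=63: [95, 43, 95, 95, 43, 95]
t=64: [59, 72, 59, 59, 72, 59]
t=65: [33, 60, 33, 33, 60, 33]
t=66: [29, 25, 29, 29, 25, 29]
t=67: [43, 95, 43, 43, 95, 43]
t=68: [74, 62, 74, 74, 62, 74]
t=69: [77, 52, 77, 77, 52, 77]
t=70: [112, 120, 112, 112, 120, 112]
t=71: [110, 67, 110, 110, 67, 110]
t=72: [109, 80, 109, 109, 80, 109]
t=73: [122, 122, 122, 122, 122, 122]
t=74: [42, 42, 42, 42, 42, 42]
t=75: [77, 77, 77, 77, 77, 77]
t=76: [107, 107, 107, 107, 107, 107]
t=77: [112, 112, 112, 112, 112, 112]
t=78: [137, 137, 137, 137, 137, 137]
t=79: [117, 117, 117, 117, 117, 117]
t=80: [17, 17, 17, 17, 17, 17]
t=81: [97, 97, 97, 97, 97, 97]
t=82: [62, 62, 62, 62, 62, 62]
t=83: [32, 32, 32, 32, 32, 32]
t=84: [27, 27, 27, 27, 27, 27]
t=85: [2, 2, 2, 2, 2, 2]
t=86: [22, 22, 22, 22, 22, 22]
t=87: [122, 122, 122, 122, 122, 122]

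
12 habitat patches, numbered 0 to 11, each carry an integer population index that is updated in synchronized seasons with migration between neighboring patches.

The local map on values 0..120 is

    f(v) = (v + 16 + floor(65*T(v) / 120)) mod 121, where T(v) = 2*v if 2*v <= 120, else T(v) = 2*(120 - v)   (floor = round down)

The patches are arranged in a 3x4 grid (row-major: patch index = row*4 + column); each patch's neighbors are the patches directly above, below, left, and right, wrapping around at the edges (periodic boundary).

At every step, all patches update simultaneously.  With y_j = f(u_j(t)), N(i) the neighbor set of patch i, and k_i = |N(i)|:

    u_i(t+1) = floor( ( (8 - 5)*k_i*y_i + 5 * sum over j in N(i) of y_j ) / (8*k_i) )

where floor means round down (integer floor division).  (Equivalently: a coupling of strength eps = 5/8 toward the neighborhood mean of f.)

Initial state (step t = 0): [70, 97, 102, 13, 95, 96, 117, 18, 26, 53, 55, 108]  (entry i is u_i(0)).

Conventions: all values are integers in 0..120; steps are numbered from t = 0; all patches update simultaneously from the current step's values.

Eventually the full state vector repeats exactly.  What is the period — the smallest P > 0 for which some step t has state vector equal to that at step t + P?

Answer: 3
Key observation: The state at step 9, [15, 15, 15, 15, 15, 15, 15, 15, 15, 15, 15, 15], reappears at step 12 — and no state repeats earlier — so the cycle the system enters has period 3.

Derivation:
t=0: [70, 97, 102, 13, 95, 96, 117, 18, 26, 53, 55, 108]
t=1: [29, 14, 18, 32, 31, 14, 20, 34, 35, 19, 11, 33]
t=2: [74, 52, 54, 77, 76, 53, 56, 79, 79, 54, 53, 77]
t=3: [15, 6, 8, 16, 15, 7, 9, 16, 16, 7, 8, 15]
t=4: [44, 32, 34, 45, 44, 32, 35, 46, 45, 32, 34, 45]
t=5: [103, 86, 89, 105, 104, 86, 90, 106, 104, 86, 89, 105]
t=6: [16, 16, 16, 16, 16, 16, 16, 16, 16, 16, 16, 16]
t=7: [49, 49, 49, 49, 49, 49, 49, 49, 49, 49, 49, 49]
t=8: [118, 118, 118, 118, 118, 118, 118, 118, 118, 118, 118, 118]
t=9: [15, 15, 15, 15, 15, 15, 15, 15, 15, 15, 15, 15]
t=10: [47, 47, 47, 47, 47, 47, 47, 47, 47, 47, 47, 47]
t=11: [113, 113, 113, 113, 113, 113, 113, 113, 113, 113, 113, 113]
t=12: [15, 15, 15, 15, 15, 15, 15, 15, 15, 15, 15, 15]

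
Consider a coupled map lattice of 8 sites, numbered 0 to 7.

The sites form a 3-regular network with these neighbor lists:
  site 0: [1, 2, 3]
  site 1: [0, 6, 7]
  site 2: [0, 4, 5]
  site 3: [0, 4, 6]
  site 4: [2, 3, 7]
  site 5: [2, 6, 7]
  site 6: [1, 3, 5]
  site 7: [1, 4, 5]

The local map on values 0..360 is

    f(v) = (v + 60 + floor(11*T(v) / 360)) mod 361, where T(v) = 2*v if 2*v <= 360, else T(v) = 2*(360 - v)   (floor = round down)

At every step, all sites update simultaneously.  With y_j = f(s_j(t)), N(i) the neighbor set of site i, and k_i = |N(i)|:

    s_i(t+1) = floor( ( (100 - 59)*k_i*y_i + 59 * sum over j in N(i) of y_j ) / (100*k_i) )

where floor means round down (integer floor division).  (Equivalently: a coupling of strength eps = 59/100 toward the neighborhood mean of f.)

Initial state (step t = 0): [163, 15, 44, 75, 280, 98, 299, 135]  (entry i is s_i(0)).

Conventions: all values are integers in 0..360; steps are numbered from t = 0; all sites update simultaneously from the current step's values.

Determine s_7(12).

Answer: s_7(12) = 329

Derivation:
t=0: [163, 15, 44, 75, 280, 98, 299, 135]
t=1: [158, 116, 188, 170, 229, 127, 74, 197]
t=2: [227, 199, 246, 228, 272, 209, 177, 241]
t=3: [293, 277, 306, 294, 318, 284, 266, 299]
t=4: [285, 275, 145, 285, 79, 209, 341, 139]
t=5: [320, 256, 238, 247, 209, 204, 206, 234]
t=6: [193, 249, 237, 241, 294, 285, 291, 295]
t=7: [290, 321, 315, 318, 337, 343, 336, 347]
t=8: [156, 94, 91, 91, 31, 36, 31, 38]
t=9: [184, 147, 145, 144, 118, 108, 118, 109]
t=10: [230, 208, 207, 209, 193, 184, 194, 184]
t=11: [285, 273, 273, 276, 266, 260, 267, 260]
t=12: [343, 336, 336, 338, 333, 329, 333, 329]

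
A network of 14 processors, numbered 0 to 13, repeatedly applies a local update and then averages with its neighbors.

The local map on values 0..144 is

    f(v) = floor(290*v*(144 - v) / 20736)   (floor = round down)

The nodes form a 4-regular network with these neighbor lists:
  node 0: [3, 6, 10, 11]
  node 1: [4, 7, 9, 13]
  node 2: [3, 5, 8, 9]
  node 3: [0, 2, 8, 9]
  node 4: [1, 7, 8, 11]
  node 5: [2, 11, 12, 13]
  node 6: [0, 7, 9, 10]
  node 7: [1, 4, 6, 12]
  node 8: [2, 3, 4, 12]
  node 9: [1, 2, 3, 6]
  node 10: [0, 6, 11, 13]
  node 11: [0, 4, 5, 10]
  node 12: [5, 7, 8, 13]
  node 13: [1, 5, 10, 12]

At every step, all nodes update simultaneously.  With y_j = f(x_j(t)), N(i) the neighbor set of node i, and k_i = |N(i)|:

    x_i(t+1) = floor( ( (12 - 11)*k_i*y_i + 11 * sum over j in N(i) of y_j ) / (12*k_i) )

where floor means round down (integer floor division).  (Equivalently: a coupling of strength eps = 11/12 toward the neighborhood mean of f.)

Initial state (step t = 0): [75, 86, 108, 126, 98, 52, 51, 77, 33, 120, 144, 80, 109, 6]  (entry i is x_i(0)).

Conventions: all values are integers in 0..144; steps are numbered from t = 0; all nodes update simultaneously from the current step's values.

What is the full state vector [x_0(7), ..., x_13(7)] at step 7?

Answer: [72, 72, 72, 72, 72, 72, 72, 72, 72, 72, 72, 72, 72, 72]

Derivation:
t=0: [75, 86, 108, 126, 98, 52, 51, 77, 33, 120, 144, 80, 109, 6]
t=1: [44, 48, 47, 52, 65, 48, 47, 63, 50, 53, 50, 51, 50, 44]
t=2: [64, 67, 65, 64, 66, 63, 65, 66, 66, 64, 62, 65, 65, 64]
t=3: [71, 71, 71, 71, 71, 71, 71, 71, 71, 71, 71, 71, 71, 71]
t=4: [72, 72, 72, 72, 72, 72, 72, 72, 72, 72, 72, 72, 72, 72]
t=5: [72, 72, 72, 72, 72, 72, 72, 72, 72, 72, 72, 72, 72, 72]
t=6: [72, 72, 72, 72, 72, 72, 72, 72, 72, 72, 72, 72, 72, 72]
t=7: [72, 72, 72, 72, 72, 72, 72, 72, 72, 72, 72, 72, 72, 72]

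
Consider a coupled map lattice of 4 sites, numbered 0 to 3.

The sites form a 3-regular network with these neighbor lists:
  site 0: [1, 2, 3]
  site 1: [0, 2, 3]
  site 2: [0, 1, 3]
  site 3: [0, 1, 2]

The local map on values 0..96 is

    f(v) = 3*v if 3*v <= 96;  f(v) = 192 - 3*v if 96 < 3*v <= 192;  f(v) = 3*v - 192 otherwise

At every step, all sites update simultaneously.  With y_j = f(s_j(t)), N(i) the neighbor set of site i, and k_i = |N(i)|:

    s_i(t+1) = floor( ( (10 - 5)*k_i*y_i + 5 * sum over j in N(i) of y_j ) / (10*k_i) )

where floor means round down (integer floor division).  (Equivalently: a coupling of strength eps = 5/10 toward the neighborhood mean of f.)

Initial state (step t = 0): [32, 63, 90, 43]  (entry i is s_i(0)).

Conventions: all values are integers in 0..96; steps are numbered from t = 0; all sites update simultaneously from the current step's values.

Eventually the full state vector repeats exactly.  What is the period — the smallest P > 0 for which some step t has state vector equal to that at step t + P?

Simulating step by step:
t=0: [32, 63, 90, 43]
t=1: [72, 41, 66, 61]
t=2: [26, 41, 20, 21]
t=3: [71, 68, 65, 66]
t=4: [14, 11, 8, 9]
t=5: [35, 32, 29, 30]
t=6: [89, 92, 89, 90]
t=7: [77, 80, 77, 78]
t=8: [41, 44, 41, 42]
t=9: [67, 64, 67, 66]
t=10: [7, 4, 7, 6]
t=11: [19, 16, 19, 18]
t=12: [55, 52, 55, 54]
t=13: [29, 32, 29, 30]
t=14: [89, 92, 89, 90]

Answer: 8
Key observation: The state at step 6, [89, 92, 89, 90], reappears at step 14 — and no state repeats earlier — so the cycle the system enters has period 8.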